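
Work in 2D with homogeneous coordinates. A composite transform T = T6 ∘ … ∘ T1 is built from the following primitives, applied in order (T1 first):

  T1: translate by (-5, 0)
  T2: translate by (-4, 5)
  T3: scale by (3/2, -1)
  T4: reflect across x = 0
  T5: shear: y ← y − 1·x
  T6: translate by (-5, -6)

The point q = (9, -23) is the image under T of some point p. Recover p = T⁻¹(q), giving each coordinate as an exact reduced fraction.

p = (-1/3, -2)

T1 = [1 0 -5; 0 1 0; 0 0 1]
T2·T1 = [1 0 -9; 0 1 5; 0 0 1]
T3·…·T1 = [3/2 0 -27/2; 0 -1 -5; 0 0 1]
T4·…·T1 = [-3/2 0 27/2; 0 -1 -5; 0 0 1]
T5·…·T1 = [-3/2 0 27/2; 3/2 -1 -37/2; 0 0 1]
T6·…·T1 = [-3/2 0 17/2; 3/2 -1 -49/2; 0 0 1]
det M = 3/2; M⁻¹ = [-2/3 0 17/3; -1 -1 -16; 0 0 1]
M⁻¹ · (9, -23)ᵀ = (-1/3, -2)ᵀ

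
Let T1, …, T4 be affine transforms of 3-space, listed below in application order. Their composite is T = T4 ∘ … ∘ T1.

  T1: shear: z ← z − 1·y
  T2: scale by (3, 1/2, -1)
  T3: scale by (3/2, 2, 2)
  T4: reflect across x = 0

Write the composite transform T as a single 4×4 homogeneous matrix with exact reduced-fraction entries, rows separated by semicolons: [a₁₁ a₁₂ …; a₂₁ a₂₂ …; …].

T = [-9/2 0 0 0; 0 1 0 0; 0 2 -2 0; 0 0 0 1]

T1 = [1 0 0 0; 0 1 0 0; 0 -1 1 0; 0 0 0 1]
T2·T1 = [3 0 0 0; 0 1/2 0 0; 0 1 -1 0; 0 0 0 1]
T3·…·T1 = [9/2 0 0 0; 0 1 0 0; 0 2 -2 0; 0 0 0 1]
T4·…·T1 = [-9/2 0 0 0; 0 1 0 0; 0 2 -2 0; 0 0 0 1]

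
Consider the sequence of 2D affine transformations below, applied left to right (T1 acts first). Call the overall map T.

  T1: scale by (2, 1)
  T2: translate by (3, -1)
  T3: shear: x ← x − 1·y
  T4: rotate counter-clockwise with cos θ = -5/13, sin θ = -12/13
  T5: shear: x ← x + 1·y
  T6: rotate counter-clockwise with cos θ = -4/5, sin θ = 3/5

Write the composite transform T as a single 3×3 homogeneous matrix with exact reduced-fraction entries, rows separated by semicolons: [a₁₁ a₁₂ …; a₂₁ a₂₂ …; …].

T1 = [2 0 0; 0 1 0; 0 0 1]
T2·T1 = [2 0 3; 0 1 -1; 0 0 1]
T3·…·T1 = [2 -1 4; 0 1 -1; 0 0 1]
T4·…·T1 = [-10/13 17/13 -32/13; -24/13 7/13 -43/13; 0 0 1]
T5·…·T1 = [-34/13 24/13 -75/13; -24/13 7/13 -43/13; 0 0 1]
T6·…·T1 = [16/5 -9/5 33/5; -6/65 44/65 -53/65; 0 0 1]

T = [16/5 -9/5 33/5; -6/65 44/65 -53/65; 0 0 1]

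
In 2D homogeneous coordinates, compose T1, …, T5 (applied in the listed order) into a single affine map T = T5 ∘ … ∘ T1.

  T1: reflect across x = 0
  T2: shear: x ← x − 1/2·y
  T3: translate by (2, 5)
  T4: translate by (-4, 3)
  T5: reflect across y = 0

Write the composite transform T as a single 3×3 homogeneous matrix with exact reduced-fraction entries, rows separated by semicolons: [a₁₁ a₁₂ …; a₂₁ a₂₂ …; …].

T1 = [-1 0 0; 0 1 0; 0 0 1]
T2·T1 = [-1 -1/2 0; 0 1 0; 0 0 1]
T3·…·T1 = [-1 -1/2 2; 0 1 5; 0 0 1]
T4·…·T1 = [-1 -1/2 -2; 0 1 8; 0 0 1]
T5·…·T1 = [-1 -1/2 -2; 0 -1 -8; 0 0 1]

T = [-1 -1/2 -2; 0 -1 -8; 0 0 1]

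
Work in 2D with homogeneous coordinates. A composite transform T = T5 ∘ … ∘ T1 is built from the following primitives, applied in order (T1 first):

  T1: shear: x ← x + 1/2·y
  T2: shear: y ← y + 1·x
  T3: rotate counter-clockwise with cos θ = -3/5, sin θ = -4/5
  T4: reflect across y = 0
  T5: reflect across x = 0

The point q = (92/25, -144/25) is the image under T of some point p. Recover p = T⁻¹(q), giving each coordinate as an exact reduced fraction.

p = (-2/5, -4)

T1 = [1 1/2 0; 0 1 0; 0 0 1]
T2·T1 = [1 1/2 0; 1 3/2 0; 0 0 1]
T3·…·T1 = [1/5 9/10 0; -7/5 -13/10 0; 0 0 1]
T4·…·T1 = [1/5 9/10 0; 7/5 13/10 0; 0 0 1]
T5·…·T1 = [-1/5 -9/10 0; 7/5 13/10 0; 0 0 1]
det M = 1; M⁻¹ = [13/10 9/10 0; -7/5 -1/5 0; 0 0 1]
M⁻¹ · (92/25, -144/25)ᵀ = (-2/5, -4)ᵀ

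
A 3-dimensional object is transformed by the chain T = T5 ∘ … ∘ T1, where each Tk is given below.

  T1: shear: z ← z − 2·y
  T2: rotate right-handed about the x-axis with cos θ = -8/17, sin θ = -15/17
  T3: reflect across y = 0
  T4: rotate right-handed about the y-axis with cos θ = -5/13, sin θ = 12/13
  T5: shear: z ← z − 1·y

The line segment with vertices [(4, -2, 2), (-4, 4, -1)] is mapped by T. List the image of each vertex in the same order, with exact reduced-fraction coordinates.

T1 shear: z ← z − 2·y: (4, -2, 2) → (4, -2, 6); (-4, 4, -1) → (-4, 4, -9)
T2 rotate right-handed about the x-axis with cos θ = -8/17, sin θ = -15/17: (4, -2, 6) → (4, 106/17, -18/17); (-4, 4, -9) → (-4, -167/17, 12/17)
T3 reflect across y = 0: (4, 106/17, -18/17) → (4, -106/17, -18/17); (-4, -167/17, 12/17) → (-4, 167/17, 12/17)
T4 rotate right-handed about the y-axis with cos θ = -5/13, sin θ = 12/13: (4, -106/17, -18/17) → (-556/221, -106/17, -726/221); (-4, 167/17, 12/17) → (484/221, 167/17, 756/221)
T5 shear: z ← z − 1·y: (-556/221, -106/17, -726/221) → (-556/221, -106/17, 652/221); (484/221, 167/17, 756/221) → (484/221, 167/17, -1415/221)

image vertices: (-556/221, -106/17, 652/221), (484/221, 167/17, -1415/221)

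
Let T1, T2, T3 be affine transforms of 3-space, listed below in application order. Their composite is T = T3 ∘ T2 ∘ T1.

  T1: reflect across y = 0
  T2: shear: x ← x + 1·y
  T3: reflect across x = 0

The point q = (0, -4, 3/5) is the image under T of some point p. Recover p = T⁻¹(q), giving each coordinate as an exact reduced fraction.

T1 = [1 0 0 0; 0 -1 0 0; 0 0 1 0; 0 0 0 1]
T2·T1 = [1 -1 0 0; 0 -1 0 0; 0 0 1 0; 0 0 0 1]
T3·…·T1 = [-1 1 0 0; 0 -1 0 0; 0 0 1 0; 0 0 0 1]
det M = 1; M⁻¹ = [-1 -1 0 0; 0 -1 0 0; 0 0 1 0; 0 0 0 1]
M⁻¹ · (0, -4, 3/5)ᵀ = (4, 4, 3/5)ᵀ

p = (4, 4, 3/5)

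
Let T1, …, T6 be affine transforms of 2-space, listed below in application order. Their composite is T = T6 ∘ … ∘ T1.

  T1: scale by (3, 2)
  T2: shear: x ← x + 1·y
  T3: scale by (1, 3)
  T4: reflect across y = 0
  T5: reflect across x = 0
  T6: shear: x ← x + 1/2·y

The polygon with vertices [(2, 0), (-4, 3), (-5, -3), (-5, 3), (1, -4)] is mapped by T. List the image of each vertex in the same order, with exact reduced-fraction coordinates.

T1 scale by (3, 2): (2, 0) → (6, 0); (-4, 3) → (-12, 6); (-5, -3) → (-15, -6); (-5, 3) → (-15, 6); (1, -4) → (3, -8)
T2 shear: x ← x + 1·y: (6, 0) → (6, 0); (-12, 6) → (-6, 6); (-15, -6) → (-21, -6); (-15, 6) → (-9, 6); (3, -8) → (-5, -8)
T3 scale by (1, 3): (6, 0) → (6, 0); (-6, 6) → (-6, 18); (-21, -6) → (-21, -18); (-9, 6) → (-9, 18); (-5, -8) → (-5, -24)
T4 reflect across y = 0: (6, 0) → (6, 0); (-6, 18) → (-6, -18); (-21, -18) → (-21, 18); (-9, 18) → (-9, -18); (-5, -24) → (-5, 24)
T5 reflect across x = 0: (6, 0) → (-6, 0); (-6, -18) → (6, -18); (-21, 18) → (21, 18); (-9, -18) → (9, -18); (-5, 24) → (5, 24)
T6 shear: x ← x + 1/2·y: (-6, 0) → (-6, 0); (6, -18) → (-3, -18); (21, 18) → (30, 18); (9, -18) → (0, -18); (5, 24) → (17, 24)

image vertices: (-6, 0), (-3, -18), (30, 18), (0, -18), (17, 24)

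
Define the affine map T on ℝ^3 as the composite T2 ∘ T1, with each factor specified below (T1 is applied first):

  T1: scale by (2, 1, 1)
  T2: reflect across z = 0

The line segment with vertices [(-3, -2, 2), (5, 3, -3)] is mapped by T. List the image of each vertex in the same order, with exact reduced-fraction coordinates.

image vertices: (-6, -2, -2), (10, 3, 3)

T1 scale by (2, 1, 1): (-3, -2, 2) → (-6, -2, 2); (5, 3, -3) → (10, 3, -3)
T2 reflect across z = 0: (-6, -2, 2) → (-6, -2, -2); (10, 3, -3) → (10, 3, 3)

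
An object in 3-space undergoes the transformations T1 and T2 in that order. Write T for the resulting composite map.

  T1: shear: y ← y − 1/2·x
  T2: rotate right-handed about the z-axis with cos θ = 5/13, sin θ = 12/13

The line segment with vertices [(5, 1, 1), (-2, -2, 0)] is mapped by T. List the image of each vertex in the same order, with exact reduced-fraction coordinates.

image vertices: (43/13, 105/26, 1), (2/13, -29/13, 0)

T1 shear: y ← y − 1/2·x: (5, 1, 1) → (5, -3/2, 1); (-2, -2, 0) → (-2, -1, 0)
T2 rotate right-handed about the z-axis with cos θ = 5/13, sin θ = 12/13: (5, -3/2, 1) → (43/13, 105/26, 1); (-2, -1, 0) → (2/13, -29/13, 0)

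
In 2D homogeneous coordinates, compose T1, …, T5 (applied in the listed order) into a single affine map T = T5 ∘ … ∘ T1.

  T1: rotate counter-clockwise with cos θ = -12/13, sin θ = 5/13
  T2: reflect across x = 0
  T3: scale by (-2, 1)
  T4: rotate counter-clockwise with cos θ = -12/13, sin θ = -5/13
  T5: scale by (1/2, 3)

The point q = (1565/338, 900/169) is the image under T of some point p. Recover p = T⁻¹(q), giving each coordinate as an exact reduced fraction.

p = (5, 0)

T1 = [-12/13 -5/13 0; 5/13 -12/13 0; 0 0 1]
T2·T1 = [12/13 5/13 0; 5/13 -12/13 0; 0 0 1]
T3·…·T1 = [-24/13 -10/13 0; 5/13 -12/13 0; 0 0 1]
T4·…·T1 = [313/169 60/169 0; 60/169 194/169 0; 0 0 1]
T5·…·T1 = [313/338 30/169 0; 180/169 582/169 0; 0 0 1]
det M = 3; M⁻¹ = [194/169 -10/169 0; -60/169 313/1014 0; 0 0 1]
M⁻¹ · (1565/338, 900/169)ᵀ = (5, 0)ᵀ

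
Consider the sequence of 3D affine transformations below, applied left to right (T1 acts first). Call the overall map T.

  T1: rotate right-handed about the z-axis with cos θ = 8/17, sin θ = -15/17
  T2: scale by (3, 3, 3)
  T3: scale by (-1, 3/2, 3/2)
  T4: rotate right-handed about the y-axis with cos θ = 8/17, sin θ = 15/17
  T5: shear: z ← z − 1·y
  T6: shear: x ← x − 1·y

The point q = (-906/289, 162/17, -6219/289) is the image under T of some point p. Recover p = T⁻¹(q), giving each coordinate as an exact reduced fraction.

T1 = [8/17 15/17 0 0; -15/17 8/17 0 0; 0 0 1 0; 0 0 0 1]
T2·T1 = [24/17 45/17 0 0; -45/17 24/17 0 0; 0 0 3 0; 0 0 0 1]
T3·…·T1 = [-24/17 -45/17 0 0; -135/34 36/17 0 0; 0 0 9/2 0; 0 0 0 1]
T4·…·T1 = [-192/289 -360/289 135/34 0; -135/34 36/17 0 0; 360/289 675/289 36/17 0; 0 0 0 1]
T5·…·T1 = [-192/289 -360/289 135/34 0; -135/34 36/17 0 0; 3015/578 63/289 36/17 0; 0 0 0 1]
T6·…·T1 = [1911/578 -972/289 135/34 0; -135/34 36/17 0 0; 3015/578 63/289 36/17 0; 0 0 0 1]
det M = -243/4; M⁻¹ = [-64/867 -38/289 40/289 0; -40/289 587/2601 75/289 0; 10/51 46/153 16/153 0; 0 0 0 1]
M⁻¹ · (-906/289, 162/17, -6219/289)ᵀ = (-4, -3, 0)ᵀ

p = (-4, -3, 0)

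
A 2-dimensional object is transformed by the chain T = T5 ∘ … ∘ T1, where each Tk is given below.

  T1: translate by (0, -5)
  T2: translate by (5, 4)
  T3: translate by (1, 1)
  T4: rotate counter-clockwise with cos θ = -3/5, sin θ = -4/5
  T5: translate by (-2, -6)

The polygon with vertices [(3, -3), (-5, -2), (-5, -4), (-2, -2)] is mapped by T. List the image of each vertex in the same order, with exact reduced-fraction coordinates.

image vertices: (-49/5, -57/5), (-21/5, -28/5), (-29/5, -22/5), (-6, -8)

T1 translate by (0, -5): (3, -3) → (3, -8); (-5, -2) → (-5, -7); (-5, -4) → (-5, -9); (-2, -2) → (-2, -7)
T2 translate by (5, 4): (3, -8) → (8, -4); (-5, -7) → (0, -3); (-5, -9) → (0, -5); (-2, -7) → (3, -3)
T3 translate by (1, 1): (8, -4) → (9, -3); (0, -3) → (1, -2); (0, -5) → (1, -4); (3, -3) → (4, -2)
T4 rotate counter-clockwise with cos θ = -3/5, sin θ = -4/5: (9, -3) → (-39/5, -27/5); (1, -2) → (-11/5, 2/5); (1, -4) → (-19/5, 8/5); (4, -2) → (-4, -2)
T5 translate by (-2, -6): (-39/5, -27/5) → (-49/5, -57/5); (-11/5, 2/5) → (-21/5, -28/5); (-19/5, 8/5) → (-29/5, -22/5); (-4, -2) → (-6, -8)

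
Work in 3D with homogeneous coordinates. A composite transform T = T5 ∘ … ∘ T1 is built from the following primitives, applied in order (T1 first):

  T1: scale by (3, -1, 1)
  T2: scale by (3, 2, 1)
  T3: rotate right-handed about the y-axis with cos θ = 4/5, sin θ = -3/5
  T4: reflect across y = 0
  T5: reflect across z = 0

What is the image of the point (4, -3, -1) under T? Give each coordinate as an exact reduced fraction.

T1 scale by (3, -1, 1): (4, -3, -1) → (12, 3, -1)
T2 scale by (3, 2, 1): (12, 3, -1) → (36, 6, -1)
T3 rotate right-handed about the y-axis with cos θ = 4/5, sin θ = -3/5: (36, 6, -1) → (147/5, 6, 104/5)
T4 reflect across y = 0: (147/5, 6, 104/5) → (147/5, -6, 104/5)
T5 reflect across z = 0: (147/5, -6, 104/5) → (147/5, -6, -104/5)

T(p) = (147/5, -6, -104/5)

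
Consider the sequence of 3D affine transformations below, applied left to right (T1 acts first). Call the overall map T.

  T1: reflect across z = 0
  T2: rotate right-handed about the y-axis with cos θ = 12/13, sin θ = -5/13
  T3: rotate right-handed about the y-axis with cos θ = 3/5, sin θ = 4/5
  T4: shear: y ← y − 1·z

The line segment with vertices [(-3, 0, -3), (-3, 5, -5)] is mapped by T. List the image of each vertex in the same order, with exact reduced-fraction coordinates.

image vertices: (-69/65, -267/65, 267/65), (-3/65, -54/65, 379/65)

T1 reflect across z = 0: (-3, 0, -3) → (-3, 0, 3); (-3, 5, -5) → (-3, 5, 5)
T2 rotate right-handed about the y-axis with cos θ = 12/13, sin θ = -5/13: (-3, 0, 3) → (-51/13, 0, 21/13); (-3, 5, 5) → (-61/13, 5, 45/13)
T3 rotate right-handed about the y-axis with cos θ = 3/5, sin θ = 4/5: (-51/13, 0, 21/13) → (-69/65, 0, 267/65); (-61/13, 5, 45/13) → (-3/65, 5, 379/65)
T4 shear: y ← y − 1·z: (-69/65, 0, 267/65) → (-69/65, -267/65, 267/65); (-3/65, 5, 379/65) → (-3/65, -54/65, 379/65)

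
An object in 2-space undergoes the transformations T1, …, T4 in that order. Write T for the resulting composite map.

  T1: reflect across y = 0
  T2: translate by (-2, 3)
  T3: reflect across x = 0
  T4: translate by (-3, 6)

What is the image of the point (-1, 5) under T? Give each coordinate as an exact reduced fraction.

T(p) = (0, 4)

T1 reflect across y = 0: (-1, 5) → (-1, -5)
T2 translate by (-2, 3): (-1, -5) → (-3, -2)
T3 reflect across x = 0: (-3, -2) → (3, -2)
T4 translate by (-3, 6): (3, -2) → (0, 4)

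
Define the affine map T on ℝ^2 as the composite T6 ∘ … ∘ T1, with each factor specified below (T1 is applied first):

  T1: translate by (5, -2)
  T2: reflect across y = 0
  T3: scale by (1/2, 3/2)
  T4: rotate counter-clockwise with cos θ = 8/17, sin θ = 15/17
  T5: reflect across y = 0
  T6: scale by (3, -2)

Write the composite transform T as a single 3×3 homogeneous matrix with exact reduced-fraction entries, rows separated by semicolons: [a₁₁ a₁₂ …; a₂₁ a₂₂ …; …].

T = [12/17 135/34 -75/17; 15/17 -24/17 123/17; 0 0 1]

T1 = [1 0 5; 0 1 -2; 0 0 1]
T2·T1 = [1 0 5; 0 -1 2; 0 0 1]
T3·…·T1 = [1/2 0 5/2; 0 -3/2 3; 0 0 1]
T4·…·T1 = [4/17 45/34 -25/17; 15/34 -12/17 123/34; 0 0 1]
T5·…·T1 = [4/17 45/34 -25/17; -15/34 12/17 -123/34; 0 0 1]
T6·…·T1 = [12/17 135/34 -75/17; 15/17 -24/17 123/17; 0 0 1]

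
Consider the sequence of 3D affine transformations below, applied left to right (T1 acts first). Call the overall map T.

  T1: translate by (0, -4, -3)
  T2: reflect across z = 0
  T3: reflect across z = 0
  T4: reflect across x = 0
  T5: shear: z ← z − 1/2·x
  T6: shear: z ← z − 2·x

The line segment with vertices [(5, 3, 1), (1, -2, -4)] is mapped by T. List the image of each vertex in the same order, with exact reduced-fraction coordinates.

image vertices: (-5, -1, 21/2), (-1, -6, -9/2)

T1 translate by (0, -4, -3): (5, 3, 1) → (5, -1, -2); (1, -2, -4) → (1, -6, -7)
T2 reflect across z = 0: (5, -1, -2) → (5, -1, 2); (1, -6, -7) → (1, -6, 7)
T3 reflect across z = 0: (5, -1, 2) → (5, -1, -2); (1, -6, 7) → (1, -6, -7)
T4 reflect across x = 0: (5, -1, -2) → (-5, -1, -2); (1, -6, -7) → (-1, -6, -7)
T5 shear: z ← z − 1/2·x: (-5, -1, -2) → (-5, -1, 1/2); (-1, -6, -7) → (-1, -6, -13/2)
T6 shear: z ← z − 2·x: (-5, -1, 1/2) → (-5, -1, 21/2); (-1, -6, -13/2) → (-1, -6, -9/2)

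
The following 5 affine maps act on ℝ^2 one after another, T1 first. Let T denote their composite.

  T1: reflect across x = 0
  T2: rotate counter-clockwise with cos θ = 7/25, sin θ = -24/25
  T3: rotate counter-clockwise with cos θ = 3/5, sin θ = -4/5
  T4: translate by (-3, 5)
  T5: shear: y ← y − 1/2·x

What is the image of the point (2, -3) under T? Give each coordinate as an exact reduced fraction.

T(p) = (-21/5, 21/2)

T1 reflect across x = 0: (2, -3) → (-2, -3)
T2 rotate counter-clockwise with cos θ = 7/25, sin θ = -24/25: (-2, -3) → (-86/25, 27/25)
T3 rotate counter-clockwise with cos θ = 3/5, sin θ = -4/5: (-86/25, 27/25) → (-6/5, 17/5)
T4 translate by (-3, 5): (-6/5, 17/5) → (-21/5, 42/5)
T5 shear: y ← y − 1/2·x: (-21/5, 42/5) → (-21/5, 21/2)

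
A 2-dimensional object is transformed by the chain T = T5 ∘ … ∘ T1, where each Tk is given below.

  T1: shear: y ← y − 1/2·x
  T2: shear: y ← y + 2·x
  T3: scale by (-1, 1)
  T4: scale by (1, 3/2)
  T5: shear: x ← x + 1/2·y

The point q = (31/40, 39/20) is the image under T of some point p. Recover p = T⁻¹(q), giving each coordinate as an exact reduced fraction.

T1 = [1 0 0; -1/2 1 0; 0 0 1]
T2·T1 = [1 0 0; 3/2 1 0; 0 0 1]
T3·…·T1 = [-1 0 0; 3/2 1 0; 0 0 1]
T4·…·T1 = [-1 0 0; 9/4 3/2 0; 0 0 1]
T5·…·T1 = [1/8 3/4 0; 9/4 3/2 0; 0 0 1]
det M = -3/2; M⁻¹ = [-1 1/2 0; 3/2 -1/12 0; 0 0 1]
M⁻¹ · (31/40, 39/20)ᵀ = (1/5, 1)ᵀ

p = (1/5, 1)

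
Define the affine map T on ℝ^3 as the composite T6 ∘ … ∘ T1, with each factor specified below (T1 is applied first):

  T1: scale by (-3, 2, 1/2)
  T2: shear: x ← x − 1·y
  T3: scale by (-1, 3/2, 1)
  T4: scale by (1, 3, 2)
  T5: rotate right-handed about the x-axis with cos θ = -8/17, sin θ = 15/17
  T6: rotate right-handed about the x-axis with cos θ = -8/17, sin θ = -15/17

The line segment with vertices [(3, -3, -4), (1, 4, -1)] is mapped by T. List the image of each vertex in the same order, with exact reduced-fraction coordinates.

image vertices: (3, -27, -4), (11, 36, -1)

T1 scale by (-3, 2, 1/2): (3, -3, -4) → (-9, -6, -2); (1, 4, -1) → (-3, 8, -1/2)
T2 shear: x ← x − 1·y: (-9, -6, -2) → (-3, -6, -2); (-3, 8, -1/2) → (-11, 8, -1/2)
T3 scale by (-1, 3/2, 1): (-3, -6, -2) → (3, -9, -2); (-11, 8, -1/2) → (11, 12, -1/2)
T4 scale by (1, 3, 2): (3, -9, -2) → (3, -27, -4); (11, 12, -1/2) → (11, 36, -1)
T5 rotate right-handed about the x-axis with cos θ = -8/17, sin θ = 15/17: (3, -27, -4) → (3, 276/17, -373/17); (11, 36, -1) → (11, -273/17, 548/17)
T6 rotate right-handed about the x-axis with cos θ = -8/17, sin θ = -15/17: (3, 276/17, -373/17) → (3, -27, -4); (11, -273/17, 548/17) → (11, 36, -1)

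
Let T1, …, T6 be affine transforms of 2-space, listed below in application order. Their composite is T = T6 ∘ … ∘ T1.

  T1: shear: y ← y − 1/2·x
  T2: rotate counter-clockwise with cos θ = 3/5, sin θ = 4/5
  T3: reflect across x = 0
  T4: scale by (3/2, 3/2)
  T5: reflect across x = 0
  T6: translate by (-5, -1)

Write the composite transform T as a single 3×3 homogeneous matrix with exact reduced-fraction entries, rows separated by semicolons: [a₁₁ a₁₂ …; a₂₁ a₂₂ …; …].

T1 = [1 0 0; -1/2 1 0; 0 0 1]
T2·T1 = [1 -4/5 0; 1/2 3/5 0; 0 0 1]
T3·…·T1 = [-1 4/5 0; 1/2 3/5 0; 0 0 1]
T4·…·T1 = [-3/2 6/5 0; 3/4 9/10 0; 0 0 1]
T5·…·T1 = [3/2 -6/5 0; 3/4 9/10 0; 0 0 1]
T6·…·T1 = [3/2 -6/5 -5; 3/4 9/10 -1; 0 0 1]

T = [3/2 -6/5 -5; 3/4 9/10 -1; 0 0 1]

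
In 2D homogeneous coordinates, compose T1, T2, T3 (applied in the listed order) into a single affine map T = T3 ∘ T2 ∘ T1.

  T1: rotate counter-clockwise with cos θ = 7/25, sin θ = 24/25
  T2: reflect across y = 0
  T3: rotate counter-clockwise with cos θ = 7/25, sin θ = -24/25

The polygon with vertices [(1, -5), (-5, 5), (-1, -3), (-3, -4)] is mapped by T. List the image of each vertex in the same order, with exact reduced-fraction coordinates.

T1 rotate counter-clockwise with cos θ = 7/25, sin θ = 24/25: (1, -5) → (127/25, -11/25); (-5, 5) → (-31/5, -17/5); (-1, -3) → (13/5, -9/5); (-3, -4) → (3, -4)
T2 reflect across y = 0: (127/25, -11/25) → (127/25, 11/25); (-31/5, -17/5) → (-31/5, 17/5); (13/5, -9/5) → (13/5, 9/5); (3, -4) → (3, 4)
T3 rotate counter-clockwise with cos θ = 7/25, sin θ = -24/25: (127/25, 11/25) → (1153/625, -2971/625); (-31/5, 17/5) → (191/125, 863/125); (13/5, 9/5) → (307/125, -249/125); (3, 4) → (117/25, -44/25)

image vertices: (1153/625, -2971/625), (191/125, 863/125), (307/125, -249/125), (117/25, -44/25)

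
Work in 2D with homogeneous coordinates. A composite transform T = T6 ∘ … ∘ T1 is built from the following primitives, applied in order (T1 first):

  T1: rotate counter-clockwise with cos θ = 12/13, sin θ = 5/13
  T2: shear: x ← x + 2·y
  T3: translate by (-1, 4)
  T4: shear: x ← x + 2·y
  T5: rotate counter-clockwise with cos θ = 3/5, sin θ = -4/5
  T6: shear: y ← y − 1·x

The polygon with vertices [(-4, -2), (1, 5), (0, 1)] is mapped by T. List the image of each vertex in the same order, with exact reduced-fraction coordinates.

T1 rotate counter-clockwise with cos θ = 12/13, sin θ = 5/13: (-4, -2) → (-38/13, -44/13); (1, 5) → (-1, 5); (0, 1) → (-5/13, 12/13)
T2 shear: x ← x + 2·y: (-38/13, -44/13) → (-126/13, -44/13); (-1, 5) → (9, 5); (-5/13, 12/13) → (19/13, 12/13)
T3 translate by (-1, 4): (-126/13, -44/13) → (-139/13, 8/13); (9, 5) → (8, 9); (19/13, 12/13) → (6/13, 64/13)
T4 shear: x ← x + 2·y: (-139/13, 8/13) → (-123/13, 8/13); (8, 9) → (26, 9); (6/13, 64/13) → (134/13, 64/13)
T5 rotate counter-clockwise with cos θ = 3/5, sin θ = -4/5: (-123/13, 8/13) → (-337/65, 516/65); (26, 9) → (114/5, -77/5); (134/13, 64/13) → (658/65, -344/65)
T6 shear: y ← y − 1·x: (-337/65, 516/65) → (-337/65, 853/65); (114/5, -77/5) → (114/5, -191/5); (658/65, -344/65) → (658/65, -1002/65)

image vertices: (-337/65, 853/65), (114/5, -191/5), (658/65, -1002/65)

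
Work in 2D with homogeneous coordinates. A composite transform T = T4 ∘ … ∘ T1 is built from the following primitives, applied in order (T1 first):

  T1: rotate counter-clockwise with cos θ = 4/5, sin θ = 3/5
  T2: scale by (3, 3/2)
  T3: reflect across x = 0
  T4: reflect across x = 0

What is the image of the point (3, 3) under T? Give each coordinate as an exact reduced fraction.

T(p) = (9/5, 63/10)

T1 rotate counter-clockwise with cos θ = 4/5, sin θ = 3/5: (3, 3) → (3/5, 21/5)
T2 scale by (3, 3/2): (3/5, 21/5) → (9/5, 63/10)
T3 reflect across x = 0: (9/5, 63/10) → (-9/5, 63/10)
T4 reflect across x = 0: (-9/5, 63/10) → (9/5, 63/10)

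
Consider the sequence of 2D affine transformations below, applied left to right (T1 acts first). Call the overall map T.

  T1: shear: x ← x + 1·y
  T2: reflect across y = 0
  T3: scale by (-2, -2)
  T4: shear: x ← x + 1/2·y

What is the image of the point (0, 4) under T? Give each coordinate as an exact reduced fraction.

T1 shear: x ← x + 1·y: (0, 4) → (4, 4)
T2 reflect across y = 0: (4, 4) → (4, -4)
T3 scale by (-2, -2): (4, -4) → (-8, 8)
T4 shear: x ← x + 1/2·y: (-8, 8) → (-4, 8)

T(p) = (-4, 8)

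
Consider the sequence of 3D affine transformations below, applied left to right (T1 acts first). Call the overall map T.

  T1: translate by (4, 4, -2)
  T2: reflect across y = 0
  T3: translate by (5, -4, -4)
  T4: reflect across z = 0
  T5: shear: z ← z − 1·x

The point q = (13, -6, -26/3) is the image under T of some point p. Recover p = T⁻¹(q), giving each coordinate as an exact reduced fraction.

p = (4, -2, 5/3)

T1 = [1 0 0 4; 0 1 0 4; 0 0 1 -2; 0 0 0 1]
T2·T1 = [1 0 0 4; 0 -1 0 -4; 0 0 1 -2; 0 0 0 1]
T3·…·T1 = [1 0 0 9; 0 -1 0 -8; 0 0 1 -6; 0 0 0 1]
T4·…·T1 = [1 0 0 9; 0 -1 0 -8; 0 0 -1 6; 0 0 0 1]
T5·…·T1 = [1 0 0 9; 0 -1 0 -8; -1 0 -1 -3; 0 0 0 1]
det M = 1; M⁻¹ = [1 0 0 -9; 0 -1 0 -8; -1 0 -1 6; 0 0 0 1]
M⁻¹ · (13, -6, -26/3)ᵀ = (4, -2, 5/3)ᵀ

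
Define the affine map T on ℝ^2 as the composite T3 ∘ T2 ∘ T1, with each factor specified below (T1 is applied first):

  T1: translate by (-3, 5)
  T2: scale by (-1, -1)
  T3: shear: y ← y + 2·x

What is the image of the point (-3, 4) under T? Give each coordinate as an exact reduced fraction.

T1 translate by (-3, 5): (-3, 4) → (-6, 9)
T2 scale by (-1, -1): (-6, 9) → (6, -9)
T3 shear: y ← y + 2·x: (6, -9) → (6, 3)

T(p) = (6, 3)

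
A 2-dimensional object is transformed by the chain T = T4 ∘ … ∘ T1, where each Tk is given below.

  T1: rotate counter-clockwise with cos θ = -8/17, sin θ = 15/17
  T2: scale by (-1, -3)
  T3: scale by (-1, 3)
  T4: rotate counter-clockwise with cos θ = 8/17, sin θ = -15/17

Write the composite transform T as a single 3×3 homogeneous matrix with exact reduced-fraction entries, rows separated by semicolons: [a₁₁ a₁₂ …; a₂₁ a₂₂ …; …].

T1 = [-8/17 -15/17 0; 15/17 -8/17 0; 0 0 1]
T2·T1 = [8/17 15/17 0; -45/17 24/17 0; 0 0 1]
T3·…·T1 = [-8/17 -15/17 0; -135/17 72/17 0; 0 0 1]
T4·…·T1 = [-2089/289 960/289 0; -960/289 801/289 0; 0 0 1]

T = [-2089/289 960/289 0; -960/289 801/289 0; 0 0 1]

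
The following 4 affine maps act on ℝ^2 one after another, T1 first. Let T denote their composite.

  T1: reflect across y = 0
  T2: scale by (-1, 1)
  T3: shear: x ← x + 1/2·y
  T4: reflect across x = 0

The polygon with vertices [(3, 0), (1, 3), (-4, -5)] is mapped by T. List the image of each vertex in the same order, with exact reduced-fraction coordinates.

image vertices: (3, 0), (5/2, -3), (-13/2, 5)

T1 reflect across y = 0: (3, 0) → (3, 0); (1, 3) → (1, -3); (-4, -5) → (-4, 5)
T2 scale by (-1, 1): (3, 0) → (-3, 0); (1, -3) → (-1, -3); (-4, 5) → (4, 5)
T3 shear: x ← x + 1/2·y: (-3, 0) → (-3, 0); (-1, -3) → (-5/2, -3); (4, 5) → (13/2, 5)
T4 reflect across x = 0: (-3, 0) → (3, 0); (-5/2, -3) → (5/2, -3); (13/2, 5) → (-13/2, 5)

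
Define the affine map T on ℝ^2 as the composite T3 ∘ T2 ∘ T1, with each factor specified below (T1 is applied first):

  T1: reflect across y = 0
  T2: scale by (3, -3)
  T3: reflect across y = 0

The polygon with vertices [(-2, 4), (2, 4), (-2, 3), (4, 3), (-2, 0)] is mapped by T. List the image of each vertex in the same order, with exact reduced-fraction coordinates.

T1 reflect across y = 0: (-2, 4) → (-2, -4); (2, 4) → (2, -4); (-2, 3) → (-2, -3); (4, 3) → (4, -3); (-2, 0) → (-2, 0)
T2 scale by (3, -3): (-2, -4) → (-6, 12); (2, -4) → (6, 12); (-2, -3) → (-6, 9); (4, -3) → (12, 9); (-2, 0) → (-6, 0)
T3 reflect across y = 0: (-6, 12) → (-6, -12); (6, 12) → (6, -12); (-6, 9) → (-6, -9); (12, 9) → (12, -9); (-6, 0) → (-6, 0)

image vertices: (-6, -12), (6, -12), (-6, -9), (12, -9), (-6, 0)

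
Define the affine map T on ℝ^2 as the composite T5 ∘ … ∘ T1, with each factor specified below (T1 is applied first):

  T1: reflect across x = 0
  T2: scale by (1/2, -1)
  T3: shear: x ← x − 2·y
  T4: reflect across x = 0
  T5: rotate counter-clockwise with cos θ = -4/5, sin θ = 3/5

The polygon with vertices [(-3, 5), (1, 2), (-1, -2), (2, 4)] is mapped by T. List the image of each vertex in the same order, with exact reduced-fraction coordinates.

T1 reflect across x = 0: (-3, 5) → (3, 5); (1, 2) → (-1, 2); (-1, -2) → (1, -2); (2, 4) → (-2, 4)
T2 scale by (1/2, -1): (3, 5) → (3/2, -5); (-1, 2) → (-1/2, -2); (1, -2) → (1/2, 2); (-2, 4) → (-1, -4)
T3 shear: x ← x − 2·y: (3/2, -5) → (23/2, -5); (-1/2, -2) → (7/2, -2); (1/2, 2) → (-7/2, 2); (-1, -4) → (7, -4)
T4 reflect across x = 0: (23/2, -5) → (-23/2, -5); (7/2, -2) → (-7/2, -2); (-7/2, 2) → (7/2, 2); (7, -4) → (-7, -4)
T5 rotate counter-clockwise with cos θ = -4/5, sin θ = 3/5: (-23/2, -5) → (61/5, -29/10); (-7/2, -2) → (4, -1/2); (7/2, 2) → (-4, 1/2); (-7, -4) → (8, -1)

image vertices: (61/5, -29/10), (4, -1/2), (-4, 1/2), (8, -1)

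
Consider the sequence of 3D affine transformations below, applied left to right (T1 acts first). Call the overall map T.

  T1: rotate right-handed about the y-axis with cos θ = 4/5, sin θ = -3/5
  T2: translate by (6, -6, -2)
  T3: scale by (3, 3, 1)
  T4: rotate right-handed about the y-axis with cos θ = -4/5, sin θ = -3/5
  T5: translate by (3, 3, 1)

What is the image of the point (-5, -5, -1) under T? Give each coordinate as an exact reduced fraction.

T1 rotate right-handed about the y-axis with cos θ = 4/5, sin θ = -3/5: (-5, -5, -1) → (-17/5, -5, -19/5)
T2 translate by (6, -6, -2): (-17/5, -5, -19/5) → (13/5, -11, -29/5)
T3 scale by (3, 3, 1): (13/5, -11, -29/5) → (39/5, -33, -29/5)
T4 rotate right-handed about the y-axis with cos θ = -4/5, sin θ = -3/5: (39/5, -33, -29/5) → (-69/25, -33, 233/25)
T5 translate by (3, 3, 1): (-69/25, -33, 233/25) → (6/25, -30, 258/25)

T(p) = (6/25, -30, 258/25)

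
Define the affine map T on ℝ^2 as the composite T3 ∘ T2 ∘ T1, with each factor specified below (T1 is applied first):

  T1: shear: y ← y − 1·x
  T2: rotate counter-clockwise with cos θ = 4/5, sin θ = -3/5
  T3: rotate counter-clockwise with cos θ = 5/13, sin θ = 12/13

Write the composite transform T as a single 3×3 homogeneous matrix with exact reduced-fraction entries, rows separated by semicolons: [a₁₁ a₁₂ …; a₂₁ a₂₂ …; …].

T1 = [1 0 0; -1 1 0; 0 0 1]
T2·T1 = [1/5 3/5 0; -7/5 4/5 0; 0 0 1]
T3·…·T1 = [89/65 -33/65 0; -23/65 56/65 0; 0 0 1]

T = [89/65 -33/65 0; -23/65 56/65 0; 0 0 1]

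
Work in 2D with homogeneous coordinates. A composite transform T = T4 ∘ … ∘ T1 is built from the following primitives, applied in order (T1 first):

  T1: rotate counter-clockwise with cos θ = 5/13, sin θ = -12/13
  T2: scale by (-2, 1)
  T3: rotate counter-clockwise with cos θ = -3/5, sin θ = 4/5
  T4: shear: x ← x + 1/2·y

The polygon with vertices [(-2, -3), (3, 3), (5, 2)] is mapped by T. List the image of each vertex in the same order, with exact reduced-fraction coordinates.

T1 rotate counter-clockwise with cos θ = 5/13, sin θ = -12/13: (-2, -3) → (-46/13, 9/13); (3, 3) → (51/13, -21/13); (5, 2) → (49/13, -50/13)
T2 scale by (-2, 1): (-46/13, 9/13) → (92/13, 9/13); (51/13, -21/13) → (-102/13, -21/13); (49/13, -50/13) → (-98/13, -50/13)
T3 rotate counter-clockwise with cos θ = -3/5, sin θ = 4/5: (92/13, 9/13) → (-24/5, 341/65); (-102/13, -21/13) → (6, -69/13); (-98/13, -50/13) → (38/5, -242/65)
T4 shear: x ← x + 1/2·y: (-24/5, 341/65) → (-283/130, 341/65); (6, -69/13) → (87/26, -69/13); (38/5, -242/65) → (373/65, -242/65)

image vertices: (-283/130, 341/65), (87/26, -69/13), (373/65, -242/65)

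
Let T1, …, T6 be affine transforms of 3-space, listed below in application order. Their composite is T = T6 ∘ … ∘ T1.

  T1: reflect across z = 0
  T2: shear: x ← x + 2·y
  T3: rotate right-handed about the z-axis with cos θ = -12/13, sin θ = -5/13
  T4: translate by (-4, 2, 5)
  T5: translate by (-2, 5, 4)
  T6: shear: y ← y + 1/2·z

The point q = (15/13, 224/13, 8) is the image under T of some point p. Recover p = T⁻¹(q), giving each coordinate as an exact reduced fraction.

p = (-3, -3, 1)

T1 = [1 0 0 0; 0 1 0 0; 0 0 -1 0; 0 0 0 1]
T2·T1 = [1 2 0 0; 0 1 0 0; 0 0 -1 0; 0 0 0 1]
T3·…·T1 = [-12/13 -19/13 0 0; -5/13 -22/13 0 0; 0 0 -1 0; 0 0 0 1]
T4·…·T1 = [-12/13 -19/13 0 -4; -5/13 -22/13 0 2; 0 0 -1 5; 0 0 0 1]
T5·…·T1 = [-12/13 -19/13 0 -6; -5/13 -22/13 0 7; 0 0 -1 9; 0 0 0 1]
T6·…·T1 = [-12/13 -19/13 0 -6; -5/13 -22/13 -1/2 23/2; 0 0 -1 9; 0 0 0 1]
det M = -1; M⁻¹ = [-22/13 19/13 -19/26 -265/13; 5/13 -12/13 6/13 114/13; 0 0 -1 9; 0 0 0 1]
M⁻¹ · (15/13, 224/13, 8)ᵀ = (-3, -3, 1)ᵀ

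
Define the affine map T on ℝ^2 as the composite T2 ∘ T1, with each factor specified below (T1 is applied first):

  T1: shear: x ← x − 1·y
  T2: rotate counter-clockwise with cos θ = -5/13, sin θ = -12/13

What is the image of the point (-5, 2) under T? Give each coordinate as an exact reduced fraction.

T(p) = (59/13, 74/13)

T1 shear: x ← x − 1·y: (-5, 2) → (-7, 2)
T2 rotate counter-clockwise with cos θ = -5/13, sin θ = -12/13: (-7, 2) → (59/13, 74/13)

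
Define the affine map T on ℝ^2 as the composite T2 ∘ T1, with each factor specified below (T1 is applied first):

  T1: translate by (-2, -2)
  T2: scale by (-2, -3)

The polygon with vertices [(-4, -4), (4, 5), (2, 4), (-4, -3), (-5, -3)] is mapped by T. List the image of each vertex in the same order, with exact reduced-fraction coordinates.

T1 translate by (-2, -2): (-4, -4) → (-6, -6); (4, 5) → (2, 3); (2, 4) → (0, 2); (-4, -3) → (-6, -5); (-5, -3) → (-7, -5)
T2 scale by (-2, -3): (-6, -6) → (12, 18); (2, 3) → (-4, -9); (0, 2) → (0, -6); (-6, -5) → (12, 15); (-7, -5) → (14, 15)

image vertices: (12, 18), (-4, -9), (0, -6), (12, 15), (14, 15)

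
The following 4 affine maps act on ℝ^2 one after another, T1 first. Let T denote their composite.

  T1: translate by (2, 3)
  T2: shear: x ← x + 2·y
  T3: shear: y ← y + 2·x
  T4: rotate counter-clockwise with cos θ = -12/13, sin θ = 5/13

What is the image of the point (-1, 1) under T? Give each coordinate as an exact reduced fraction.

T1 translate by (2, 3): (-1, 1) → (1, 4)
T2 shear: x ← x + 2·y: (1, 4) → (9, 4)
T3 shear: y ← y + 2·x: (9, 4) → (9, 22)
T4 rotate counter-clockwise with cos θ = -12/13, sin θ = 5/13: (9, 22) → (-218/13, -219/13)

T(p) = (-218/13, -219/13)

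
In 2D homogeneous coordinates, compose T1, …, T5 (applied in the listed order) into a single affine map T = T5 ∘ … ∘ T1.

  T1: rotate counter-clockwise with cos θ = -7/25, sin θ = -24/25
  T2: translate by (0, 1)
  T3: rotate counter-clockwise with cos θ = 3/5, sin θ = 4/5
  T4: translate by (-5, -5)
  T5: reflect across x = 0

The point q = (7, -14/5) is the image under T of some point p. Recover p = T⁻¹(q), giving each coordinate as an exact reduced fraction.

T1 = [-7/25 24/25 0; -24/25 -7/25 0; 0 0 1]
T2·T1 = [-7/25 24/25 0; -24/25 -7/25 1; 0 0 1]
T3·…·T1 = [3/5 4/5 -4/5; -4/5 3/5 3/5; 0 0 1]
T4·…·T1 = [3/5 4/5 -29/5; -4/5 3/5 -22/5; 0 0 1]
T5·…·T1 = [-3/5 -4/5 29/5; -4/5 3/5 -22/5; 0 0 1]
det M = -1; M⁻¹ = [-3/5 -4/5 -1/25; -4/5 3/5 182/25; 0 0 1]
M⁻¹ · (7, -14/5)ᵀ = (-2, 0)ᵀ

p = (-2, 0)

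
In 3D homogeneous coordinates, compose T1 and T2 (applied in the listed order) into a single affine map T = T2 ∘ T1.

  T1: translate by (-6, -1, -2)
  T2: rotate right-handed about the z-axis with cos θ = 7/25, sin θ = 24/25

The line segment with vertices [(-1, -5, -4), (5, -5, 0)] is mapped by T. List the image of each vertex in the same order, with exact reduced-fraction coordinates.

T1 translate by (-6, -1, -2): (-1, -5, -4) → (-7, -6, -6); (5, -5, 0) → (-1, -6, -2)
T2 rotate right-handed about the z-axis with cos θ = 7/25, sin θ = 24/25: (-7, -6, -6) → (19/5, -42/5, -6); (-1, -6, -2) → (137/25, -66/25, -2)

image vertices: (19/5, -42/5, -6), (137/25, -66/25, -2)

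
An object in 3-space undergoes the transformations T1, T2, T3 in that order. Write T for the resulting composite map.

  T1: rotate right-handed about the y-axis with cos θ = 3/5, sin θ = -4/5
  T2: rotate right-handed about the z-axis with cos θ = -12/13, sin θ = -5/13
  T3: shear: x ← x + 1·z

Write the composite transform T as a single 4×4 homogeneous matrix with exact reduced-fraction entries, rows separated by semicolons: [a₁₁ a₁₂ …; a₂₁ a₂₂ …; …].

T1 = [3/5 0 -4/5 0; 0 1 0 0; 4/5 0 3/5 0; 0 0 0 1]
T2·T1 = [-36/65 5/13 48/65 0; -3/13 -12/13 4/13 0; 4/5 0 3/5 0; 0 0 0 1]
T3·…·T1 = [16/65 5/13 87/65 0; -3/13 -12/13 4/13 0; 4/5 0 3/5 0; 0 0 0 1]

T = [16/65 5/13 87/65 0; -3/13 -12/13 4/13 0; 4/5 0 3/5 0; 0 0 0 1]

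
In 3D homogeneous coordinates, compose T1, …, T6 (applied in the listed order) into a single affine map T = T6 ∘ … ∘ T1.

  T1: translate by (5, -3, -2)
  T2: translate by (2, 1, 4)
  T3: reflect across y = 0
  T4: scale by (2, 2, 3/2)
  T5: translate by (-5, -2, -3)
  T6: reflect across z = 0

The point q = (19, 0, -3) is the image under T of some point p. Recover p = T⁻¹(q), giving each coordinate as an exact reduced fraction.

p = (5, 1, 2)

T1 = [1 0 0 5; 0 1 0 -3; 0 0 1 -2; 0 0 0 1]
T2·T1 = [1 0 0 7; 0 1 0 -2; 0 0 1 2; 0 0 0 1]
T3·…·T1 = [1 0 0 7; 0 -1 0 2; 0 0 1 2; 0 0 0 1]
T4·…·T1 = [2 0 0 14; 0 -2 0 4; 0 0 3/2 3; 0 0 0 1]
T5·…·T1 = [2 0 0 9; 0 -2 0 2; 0 0 3/2 0; 0 0 0 1]
T6·…·T1 = [2 0 0 9; 0 -2 0 2; 0 0 -3/2 0; 0 0 0 1]
det M = 6; M⁻¹ = [1/2 0 0 -9/2; 0 -1/2 0 1; 0 0 -2/3 0; 0 0 0 1]
M⁻¹ · (19, 0, -3)ᵀ = (5, 1, 2)ᵀ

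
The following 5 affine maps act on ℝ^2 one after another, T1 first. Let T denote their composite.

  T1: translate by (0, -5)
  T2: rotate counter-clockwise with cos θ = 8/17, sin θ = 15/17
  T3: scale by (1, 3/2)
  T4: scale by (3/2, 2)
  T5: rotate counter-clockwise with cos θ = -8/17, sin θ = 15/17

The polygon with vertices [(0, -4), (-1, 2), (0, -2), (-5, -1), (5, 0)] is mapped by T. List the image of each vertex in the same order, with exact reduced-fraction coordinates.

T1 translate by (0, -5): (0, -4) → (0, -9); (-1, 2) → (-1, -3); (0, -2) → (0, -7); (-5, -1) → (-5, -6); (5, 0) → (5, -5)
T2 rotate counter-clockwise with cos θ = 8/17, sin θ = 15/17: (0, -9) → (135/17, -72/17); (-1, -3) → (37/17, -39/17); (0, -7) → (105/17, -56/17); (-5, -6) → (50/17, -123/17); (5, -5) → (115/17, 35/17)
T3 scale by (1, 3/2): (135/17, -72/17) → (135/17, -108/17); (37/17, -39/17) → (37/17, -117/34); (105/17, -56/17) → (105/17, -84/17); (50/17, -123/17) → (50/17, -369/34); (115/17, 35/17) → (115/17, 105/34)
T4 scale by (3/2, 2): (135/17, -108/17) → (405/34, -216/17); (37/17, -117/34) → (111/34, -117/17); (105/17, -84/17) → (315/34, -168/17); (50/17, -369/34) → (75/17, -369/17); (115/17, 105/34) → (345/34, 105/17)
T5 rotate counter-clockwise with cos θ = -8/17, sin θ = 15/17: (405/34, -216/17) → (1620/289, 9531/578); (111/34, -117/17) → (1311/289, 3537/578); (315/34, -168/17) → (1260/289, 7413/578); (75/17, -369/17) → (4935/289, 4077/289); (345/34, 105/17) → (-2955/289, 3495/578)

image vertices: (1620/289, 9531/578), (1311/289, 3537/578), (1260/289, 7413/578), (4935/289, 4077/289), (-2955/289, 3495/578)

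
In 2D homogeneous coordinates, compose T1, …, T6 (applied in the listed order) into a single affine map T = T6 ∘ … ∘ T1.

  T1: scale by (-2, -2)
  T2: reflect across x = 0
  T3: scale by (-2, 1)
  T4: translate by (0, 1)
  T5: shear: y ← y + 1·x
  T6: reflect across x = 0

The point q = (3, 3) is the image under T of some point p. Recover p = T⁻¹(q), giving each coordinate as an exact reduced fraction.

T1 = [-2 0 0; 0 -2 0; 0 0 1]
T2·T1 = [2 0 0; 0 -2 0; 0 0 1]
T3·…·T1 = [-4 0 0; 0 -2 0; 0 0 1]
T4·…·T1 = [-4 0 0; 0 -2 1; 0 0 1]
T5·…·T1 = [-4 0 0; -4 -2 1; 0 0 1]
T6·…·T1 = [4 0 0; -4 -2 1; 0 0 1]
det M = -8; M⁻¹ = [1/4 0 0; -1/2 -1/2 1/2; 0 0 1]
M⁻¹ · (3, 3)ᵀ = (3/4, -5/2)ᵀ

p = (3/4, -5/2)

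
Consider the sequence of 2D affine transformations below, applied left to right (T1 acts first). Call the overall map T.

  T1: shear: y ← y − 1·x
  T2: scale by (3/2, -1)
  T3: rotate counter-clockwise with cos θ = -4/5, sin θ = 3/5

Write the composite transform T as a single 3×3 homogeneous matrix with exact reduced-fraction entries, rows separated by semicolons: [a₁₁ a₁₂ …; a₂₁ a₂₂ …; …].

T1 = [1 0 0; -1 1 0; 0 0 1]
T2·T1 = [3/2 0 0; 1 -1 0; 0 0 1]
T3·…·T1 = [-9/5 3/5 0; 1/10 4/5 0; 0 0 1]

T = [-9/5 3/5 0; 1/10 4/5 0; 0 0 1]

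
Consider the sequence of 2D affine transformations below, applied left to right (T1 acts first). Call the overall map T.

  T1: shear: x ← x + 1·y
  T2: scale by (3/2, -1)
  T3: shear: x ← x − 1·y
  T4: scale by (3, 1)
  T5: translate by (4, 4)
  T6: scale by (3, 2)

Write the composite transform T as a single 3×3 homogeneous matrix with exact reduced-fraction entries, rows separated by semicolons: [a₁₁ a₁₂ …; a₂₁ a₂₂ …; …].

T = [27/2 45/2 12; 0 -2 8; 0 0 1]

T1 = [1 1 0; 0 1 0; 0 0 1]
T2·T1 = [3/2 3/2 0; 0 -1 0; 0 0 1]
T3·…·T1 = [3/2 5/2 0; 0 -1 0; 0 0 1]
T4·…·T1 = [9/2 15/2 0; 0 -1 0; 0 0 1]
T5·…·T1 = [9/2 15/2 4; 0 -1 4; 0 0 1]
T6·…·T1 = [27/2 45/2 12; 0 -2 8; 0 0 1]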